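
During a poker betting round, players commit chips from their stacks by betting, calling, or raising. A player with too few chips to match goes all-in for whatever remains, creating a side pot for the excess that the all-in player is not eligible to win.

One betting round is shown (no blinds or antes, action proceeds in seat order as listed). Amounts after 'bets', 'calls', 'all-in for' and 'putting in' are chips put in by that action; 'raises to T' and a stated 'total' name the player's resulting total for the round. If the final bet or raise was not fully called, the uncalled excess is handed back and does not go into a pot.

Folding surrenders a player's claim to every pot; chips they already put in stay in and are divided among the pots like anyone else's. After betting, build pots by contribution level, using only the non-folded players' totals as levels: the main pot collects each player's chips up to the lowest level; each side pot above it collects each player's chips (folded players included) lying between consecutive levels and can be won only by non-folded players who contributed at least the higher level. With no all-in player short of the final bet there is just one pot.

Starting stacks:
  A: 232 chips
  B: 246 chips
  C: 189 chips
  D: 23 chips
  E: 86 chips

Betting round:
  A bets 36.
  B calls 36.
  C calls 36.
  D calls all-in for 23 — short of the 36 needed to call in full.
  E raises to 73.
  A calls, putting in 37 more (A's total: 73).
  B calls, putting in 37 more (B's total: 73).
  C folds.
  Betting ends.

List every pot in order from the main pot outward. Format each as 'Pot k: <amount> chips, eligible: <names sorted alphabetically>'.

Contributions: A=73, B=73, C=36, D=23, E=73
Folded: C
Pot levels (distinct totals of non-folded players): 23, 73
Layer 1-23: 23 each from A, B, C, D, E = 23*5 = 115 chips; eligible A, B, D, E
Layer 24-73: A 50 + B 50 + C 13 + E 50 = 163 chips; eligible A, B, E

Pot 1: 115 chips, eligible: A, B, D, E
Pot 2: 163 chips, eligible: A, B, E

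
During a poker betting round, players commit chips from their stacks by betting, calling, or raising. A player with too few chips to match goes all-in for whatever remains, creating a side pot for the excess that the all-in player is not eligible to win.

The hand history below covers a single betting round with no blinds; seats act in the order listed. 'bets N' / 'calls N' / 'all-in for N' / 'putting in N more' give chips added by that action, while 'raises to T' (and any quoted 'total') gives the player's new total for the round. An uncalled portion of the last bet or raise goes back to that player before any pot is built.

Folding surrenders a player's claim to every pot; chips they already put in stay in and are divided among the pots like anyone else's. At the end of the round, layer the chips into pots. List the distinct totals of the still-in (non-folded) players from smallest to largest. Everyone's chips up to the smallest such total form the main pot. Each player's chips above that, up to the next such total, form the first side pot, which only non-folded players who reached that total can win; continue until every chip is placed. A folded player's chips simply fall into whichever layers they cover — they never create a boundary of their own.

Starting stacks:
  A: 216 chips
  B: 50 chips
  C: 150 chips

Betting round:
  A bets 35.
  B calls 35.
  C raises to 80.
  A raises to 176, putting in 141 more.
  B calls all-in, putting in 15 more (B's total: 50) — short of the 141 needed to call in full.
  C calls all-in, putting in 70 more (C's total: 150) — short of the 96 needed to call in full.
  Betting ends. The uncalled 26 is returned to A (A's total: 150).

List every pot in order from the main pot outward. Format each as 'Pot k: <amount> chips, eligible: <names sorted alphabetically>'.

Contributions (after 26 returned to A): A=150, B=50, C=150
Pot levels (distinct totals of non-folded players): 50, 150
Layer 1-50: 50 each from A, B, C = 50*3 = 150 chips; eligible A, B, C
Layer 51-150: 100 each from A, C = 100*2 = 200 chips; eligible A, C

Pot 1: 150 chips, eligible: A, B, C
Pot 2: 200 chips, eligible: A, C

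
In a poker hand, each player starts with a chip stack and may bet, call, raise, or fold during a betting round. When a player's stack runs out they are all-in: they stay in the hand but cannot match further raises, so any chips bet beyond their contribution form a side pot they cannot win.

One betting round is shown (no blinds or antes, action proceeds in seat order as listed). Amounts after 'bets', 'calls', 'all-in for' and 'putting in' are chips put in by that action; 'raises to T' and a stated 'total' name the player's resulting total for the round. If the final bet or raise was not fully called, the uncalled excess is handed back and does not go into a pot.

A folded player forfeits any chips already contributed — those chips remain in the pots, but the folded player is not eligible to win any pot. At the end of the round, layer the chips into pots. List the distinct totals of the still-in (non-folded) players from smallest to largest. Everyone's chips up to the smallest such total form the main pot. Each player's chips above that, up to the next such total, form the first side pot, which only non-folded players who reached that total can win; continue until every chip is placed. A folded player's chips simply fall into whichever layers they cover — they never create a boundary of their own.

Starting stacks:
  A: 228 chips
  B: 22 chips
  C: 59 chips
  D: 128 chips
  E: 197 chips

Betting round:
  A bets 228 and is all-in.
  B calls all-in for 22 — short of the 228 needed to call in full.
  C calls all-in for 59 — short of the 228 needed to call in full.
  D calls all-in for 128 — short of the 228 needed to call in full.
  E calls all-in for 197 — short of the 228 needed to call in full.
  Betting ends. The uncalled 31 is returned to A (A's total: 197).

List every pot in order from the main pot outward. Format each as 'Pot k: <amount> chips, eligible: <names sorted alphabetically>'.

Pot 1: 110 chips, eligible: A, B, C, D, E
Pot 2: 148 chips, eligible: A, C, D, E
Pot 3: 207 chips, eligible: A, D, E
Pot 4: 138 chips, eligible: A, E

Derivation:
Contributions (after 31 returned to A): A=197, B=22, C=59, D=128, E=197
Pot levels (distinct totals of non-folded players): 22, 59, 128, 197
Layer 1-22: 22 each from A, B, C, D, E = 22*5 = 110 chips; eligible A, B, C, D, E
Layer 23-59: 37 each from A, C, D, E = 37*4 = 148 chips; eligible A, C, D, E
Layer 60-128: 69 each from A, D, E = 69*3 = 207 chips; eligible A, D, E
Layer 129-197: 69 each from A, E = 69*2 = 138 chips; eligible A, E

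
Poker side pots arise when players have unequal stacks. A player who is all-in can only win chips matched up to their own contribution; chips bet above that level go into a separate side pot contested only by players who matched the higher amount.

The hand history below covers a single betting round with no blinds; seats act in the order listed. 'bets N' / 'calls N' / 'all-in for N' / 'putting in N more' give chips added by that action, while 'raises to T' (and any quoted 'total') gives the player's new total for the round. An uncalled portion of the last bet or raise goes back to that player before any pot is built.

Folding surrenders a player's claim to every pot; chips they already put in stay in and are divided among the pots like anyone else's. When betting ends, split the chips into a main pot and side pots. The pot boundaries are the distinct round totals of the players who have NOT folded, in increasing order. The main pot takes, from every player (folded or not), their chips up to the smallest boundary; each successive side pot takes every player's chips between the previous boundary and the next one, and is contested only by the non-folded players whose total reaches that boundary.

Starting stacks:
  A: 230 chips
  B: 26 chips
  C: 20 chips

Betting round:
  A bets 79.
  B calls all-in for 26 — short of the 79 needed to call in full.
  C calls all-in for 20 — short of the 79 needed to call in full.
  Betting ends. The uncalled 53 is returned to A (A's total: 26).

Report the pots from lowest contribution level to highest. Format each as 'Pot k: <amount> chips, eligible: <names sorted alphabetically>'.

Contributions (after 53 returned to A): A=26, B=26, C=20
Pot levels (distinct totals of non-folded players): 20, 26
Layer 1-20: 20 each from A, B, C = 20*3 = 60 chips; eligible A, B, C
Layer 21-26: 6 each from A, B = 6*2 = 12 chips; eligible A, B

Pot 1: 60 chips, eligible: A, B, C
Pot 2: 12 chips, eligible: A, B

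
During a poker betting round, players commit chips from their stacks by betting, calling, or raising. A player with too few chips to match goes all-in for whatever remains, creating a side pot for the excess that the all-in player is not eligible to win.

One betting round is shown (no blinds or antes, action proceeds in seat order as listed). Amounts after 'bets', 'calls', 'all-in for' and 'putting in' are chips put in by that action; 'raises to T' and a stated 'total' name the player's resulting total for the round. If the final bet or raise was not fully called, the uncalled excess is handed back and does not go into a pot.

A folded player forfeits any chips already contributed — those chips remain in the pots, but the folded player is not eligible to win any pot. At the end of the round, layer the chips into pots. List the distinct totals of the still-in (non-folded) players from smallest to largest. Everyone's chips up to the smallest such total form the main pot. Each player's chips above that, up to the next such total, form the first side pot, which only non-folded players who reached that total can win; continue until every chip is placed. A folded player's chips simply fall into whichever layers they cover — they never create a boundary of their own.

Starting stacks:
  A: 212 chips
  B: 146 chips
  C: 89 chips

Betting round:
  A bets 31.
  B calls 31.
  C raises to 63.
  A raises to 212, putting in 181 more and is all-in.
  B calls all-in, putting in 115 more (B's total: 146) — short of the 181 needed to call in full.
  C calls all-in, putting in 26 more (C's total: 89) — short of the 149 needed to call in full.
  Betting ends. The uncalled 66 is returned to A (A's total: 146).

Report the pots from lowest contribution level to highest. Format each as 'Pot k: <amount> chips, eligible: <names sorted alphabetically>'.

Pot 1: 267 chips, eligible: A, B, C
Pot 2: 114 chips, eligible: A, B

Derivation:
Contributions (after 66 returned to A): A=146, B=146, C=89
Pot levels (distinct totals of non-folded players): 89, 146
Layer 1-89: 89 each from A, B, C = 89*3 = 267 chips; eligible A, B, C
Layer 90-146: 57 each from A, B = 57*2 = 114 chips; eligible A, B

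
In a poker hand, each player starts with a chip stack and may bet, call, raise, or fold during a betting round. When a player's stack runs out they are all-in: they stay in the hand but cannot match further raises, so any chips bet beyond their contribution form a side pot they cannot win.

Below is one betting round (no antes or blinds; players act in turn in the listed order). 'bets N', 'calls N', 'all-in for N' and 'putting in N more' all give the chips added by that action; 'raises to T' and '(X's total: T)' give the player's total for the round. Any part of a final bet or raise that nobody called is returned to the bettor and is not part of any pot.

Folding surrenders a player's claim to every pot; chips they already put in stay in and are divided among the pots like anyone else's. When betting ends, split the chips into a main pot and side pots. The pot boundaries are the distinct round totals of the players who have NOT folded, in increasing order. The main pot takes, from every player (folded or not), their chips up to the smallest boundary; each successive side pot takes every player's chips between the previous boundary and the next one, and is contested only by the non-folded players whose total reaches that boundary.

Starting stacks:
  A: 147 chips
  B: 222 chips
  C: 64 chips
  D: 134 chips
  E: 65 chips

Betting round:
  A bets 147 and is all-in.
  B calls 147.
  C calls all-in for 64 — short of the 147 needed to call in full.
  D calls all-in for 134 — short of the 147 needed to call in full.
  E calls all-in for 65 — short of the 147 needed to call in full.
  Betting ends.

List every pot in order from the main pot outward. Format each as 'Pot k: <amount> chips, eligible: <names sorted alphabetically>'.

Pot 1: 320 chips, eligible: A, B, C, D, E
Pot 2: 4 chips, eligible: A, B, D, E
Pot 3: 207 chips, eligible: A, B, D
Pot 4: 26 chips, eligible: A, B

Derivation:
Contributions: A=147, B=147, C=64, D=134, E=65
Pot levels (distinct totals of non-folded players): 64, 65, 134, 147
Layer 1-64: 64 each from A, B, C, D, E = 64*5 = 320 chips; eligible A, B, C, D, E
Layer 65-65: 1 each from A, B, D, E = 1*4 = 4 chips; eligible A, B, D, E
Layer 66-134: 69 each from A, B, D = 69*3 = 207 chips; eligible A, B, D
Layer 135-147: 13 each from A, B = 13*2 = 26 chips; eligible A, B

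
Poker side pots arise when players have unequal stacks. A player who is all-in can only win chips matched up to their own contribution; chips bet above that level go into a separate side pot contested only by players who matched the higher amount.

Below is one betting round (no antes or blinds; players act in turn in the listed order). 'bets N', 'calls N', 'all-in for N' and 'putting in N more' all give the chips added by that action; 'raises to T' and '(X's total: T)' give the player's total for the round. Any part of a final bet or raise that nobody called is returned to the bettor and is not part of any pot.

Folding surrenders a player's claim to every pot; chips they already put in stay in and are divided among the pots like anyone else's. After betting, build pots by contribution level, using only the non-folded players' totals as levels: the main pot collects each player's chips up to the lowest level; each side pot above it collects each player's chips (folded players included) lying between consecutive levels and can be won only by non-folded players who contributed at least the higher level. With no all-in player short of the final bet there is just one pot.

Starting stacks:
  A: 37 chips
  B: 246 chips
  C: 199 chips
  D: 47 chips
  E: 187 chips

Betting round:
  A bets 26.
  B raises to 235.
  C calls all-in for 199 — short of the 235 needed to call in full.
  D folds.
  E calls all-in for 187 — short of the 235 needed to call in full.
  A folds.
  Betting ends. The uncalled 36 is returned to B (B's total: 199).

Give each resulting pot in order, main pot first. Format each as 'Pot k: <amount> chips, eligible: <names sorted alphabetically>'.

Pot 1: 587 chips, eligible: B, C, E
Pot 2: 24 chips, eligible: B, C

Derivation:
Contributions (after 36 returned to B): A=26, B=199, C=199, E=187
Folded: A, D
Pot levels (distinct totals of non-folded players): 187, 199
Layer 1-187: A 26 + B 187 + C 187 + E 187 = 587 chips; eligible B, C, E
Layer 188-199: 12 each from B, C = 12*2 = 24 chips; eligible B, C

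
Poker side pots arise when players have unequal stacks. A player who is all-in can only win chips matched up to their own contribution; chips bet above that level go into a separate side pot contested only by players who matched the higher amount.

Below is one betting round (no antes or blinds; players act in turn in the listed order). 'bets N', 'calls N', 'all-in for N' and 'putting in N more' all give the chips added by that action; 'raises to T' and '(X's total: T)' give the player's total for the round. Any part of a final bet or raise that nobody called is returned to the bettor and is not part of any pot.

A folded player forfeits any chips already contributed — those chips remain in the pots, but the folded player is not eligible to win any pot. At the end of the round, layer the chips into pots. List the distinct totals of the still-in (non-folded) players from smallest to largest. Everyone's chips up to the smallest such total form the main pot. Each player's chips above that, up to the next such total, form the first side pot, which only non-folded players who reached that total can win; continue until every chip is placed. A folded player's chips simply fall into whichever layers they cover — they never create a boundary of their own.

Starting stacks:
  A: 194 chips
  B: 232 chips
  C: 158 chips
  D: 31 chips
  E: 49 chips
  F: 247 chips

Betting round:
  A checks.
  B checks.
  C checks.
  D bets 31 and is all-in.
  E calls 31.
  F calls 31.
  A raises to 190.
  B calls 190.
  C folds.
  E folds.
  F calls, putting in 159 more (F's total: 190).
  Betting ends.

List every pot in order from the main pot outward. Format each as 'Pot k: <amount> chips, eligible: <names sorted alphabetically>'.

Pot 1: 155 chips, eligible: A, B, D, F
Pot 2: 477 chips, eligible: A, B, F

Derivation:
Contributions: A=190, B=190, D=31, E=31, F=190
Folded: C, E
Pot levels (distinct totals of non-folded players): 31, 190
Layer 1-31: 31 each from A, B, D, E, F = 31*5 = 155 chips; eligible A, B, D, F
Layer 32-190: 159 each from A, B, F = 159*3 = 477 chips; eligible A, B, F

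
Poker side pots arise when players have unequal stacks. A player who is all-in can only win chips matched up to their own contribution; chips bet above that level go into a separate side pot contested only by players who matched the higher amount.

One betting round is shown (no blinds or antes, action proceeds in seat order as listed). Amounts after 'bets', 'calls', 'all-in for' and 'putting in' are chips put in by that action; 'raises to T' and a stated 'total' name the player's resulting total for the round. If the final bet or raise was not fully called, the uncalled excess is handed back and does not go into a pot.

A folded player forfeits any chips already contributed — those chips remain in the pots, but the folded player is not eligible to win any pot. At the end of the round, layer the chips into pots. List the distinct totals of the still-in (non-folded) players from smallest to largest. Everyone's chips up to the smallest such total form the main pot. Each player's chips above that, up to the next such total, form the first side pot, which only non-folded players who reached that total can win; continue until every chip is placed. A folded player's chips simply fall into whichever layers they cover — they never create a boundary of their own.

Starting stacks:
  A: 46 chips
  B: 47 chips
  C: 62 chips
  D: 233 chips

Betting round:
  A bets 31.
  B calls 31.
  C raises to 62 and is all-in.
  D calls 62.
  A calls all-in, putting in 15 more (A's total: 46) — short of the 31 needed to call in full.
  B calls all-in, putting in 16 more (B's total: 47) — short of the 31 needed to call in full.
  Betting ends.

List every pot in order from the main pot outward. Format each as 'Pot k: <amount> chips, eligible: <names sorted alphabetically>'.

Pot 1: 184 chips, eligible: A, B, C, D
Pot 2: 3 chips, eligible: B, C, D
Pot 3: 30 chips, eligible: C, D

Derivation:
Contributions: A=46, B=47, C=62, D=62
Pot levels (distinct totals of non-folded players): 46, 47, 62
Layer 1-46: 46 each from A, B, C, D = 46*4 = 184 chips; eligible A, B, C, D
Layer 47-47: 1 each from B, C, D = 1*3 = 3 chips; eligible B, C, D
Layer 48-62: 15 each from C, D = 15*2 = 30 chips; eligible C, D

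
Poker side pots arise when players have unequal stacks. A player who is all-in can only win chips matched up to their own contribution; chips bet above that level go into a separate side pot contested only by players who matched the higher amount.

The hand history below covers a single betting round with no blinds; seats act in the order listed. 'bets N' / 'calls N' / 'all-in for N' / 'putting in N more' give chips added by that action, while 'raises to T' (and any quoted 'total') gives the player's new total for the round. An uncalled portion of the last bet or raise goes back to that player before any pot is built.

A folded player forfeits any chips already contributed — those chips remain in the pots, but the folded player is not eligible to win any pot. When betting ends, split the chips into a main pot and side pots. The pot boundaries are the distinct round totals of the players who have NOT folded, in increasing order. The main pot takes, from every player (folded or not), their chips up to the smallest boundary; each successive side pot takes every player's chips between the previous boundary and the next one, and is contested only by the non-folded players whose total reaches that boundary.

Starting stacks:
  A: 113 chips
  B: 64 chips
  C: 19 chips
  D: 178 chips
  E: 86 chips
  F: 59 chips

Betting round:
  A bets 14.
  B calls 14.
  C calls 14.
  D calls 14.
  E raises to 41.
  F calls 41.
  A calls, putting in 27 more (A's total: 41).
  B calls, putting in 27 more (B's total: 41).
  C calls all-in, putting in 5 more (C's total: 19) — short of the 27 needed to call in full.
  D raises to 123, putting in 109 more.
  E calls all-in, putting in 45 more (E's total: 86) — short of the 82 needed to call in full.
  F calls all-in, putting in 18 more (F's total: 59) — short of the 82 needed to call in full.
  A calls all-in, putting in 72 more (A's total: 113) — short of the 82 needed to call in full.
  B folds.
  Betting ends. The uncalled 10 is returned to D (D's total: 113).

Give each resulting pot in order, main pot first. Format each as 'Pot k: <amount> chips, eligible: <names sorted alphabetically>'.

Pot 1: 114 chips, eligible: A, C, D, E, F
Pot 2: 182 chips, eligible: A, D, E, F
Pot 3: 81 chips, eligible: A, D, E
Pot 4: 54 chips, eligible: A, D

Derivation:
Contributions (after 10 returned to D): A=113, B=41, C=19, D=113, E=86, F=59
Folded: B
Pot levels (distinct totals of non-folded players): 19, 59, 86, 113
Layer 1-19: 19 each from A, B, C, D, E, F = 19*6 = 114 chips; eligible A, C, D, E, F
Layer 20-59: A 40 + B 22 + D 40 + E 40 + F 40 = 182 chips; eligible A, D, E, F
Layer 60-86: 27 each from A, D, E = 27*3 = 81 chips; eligible A, D, E
Layer 87-113: 27 each from A, D = 27*2 = 54 chips; eligible A, D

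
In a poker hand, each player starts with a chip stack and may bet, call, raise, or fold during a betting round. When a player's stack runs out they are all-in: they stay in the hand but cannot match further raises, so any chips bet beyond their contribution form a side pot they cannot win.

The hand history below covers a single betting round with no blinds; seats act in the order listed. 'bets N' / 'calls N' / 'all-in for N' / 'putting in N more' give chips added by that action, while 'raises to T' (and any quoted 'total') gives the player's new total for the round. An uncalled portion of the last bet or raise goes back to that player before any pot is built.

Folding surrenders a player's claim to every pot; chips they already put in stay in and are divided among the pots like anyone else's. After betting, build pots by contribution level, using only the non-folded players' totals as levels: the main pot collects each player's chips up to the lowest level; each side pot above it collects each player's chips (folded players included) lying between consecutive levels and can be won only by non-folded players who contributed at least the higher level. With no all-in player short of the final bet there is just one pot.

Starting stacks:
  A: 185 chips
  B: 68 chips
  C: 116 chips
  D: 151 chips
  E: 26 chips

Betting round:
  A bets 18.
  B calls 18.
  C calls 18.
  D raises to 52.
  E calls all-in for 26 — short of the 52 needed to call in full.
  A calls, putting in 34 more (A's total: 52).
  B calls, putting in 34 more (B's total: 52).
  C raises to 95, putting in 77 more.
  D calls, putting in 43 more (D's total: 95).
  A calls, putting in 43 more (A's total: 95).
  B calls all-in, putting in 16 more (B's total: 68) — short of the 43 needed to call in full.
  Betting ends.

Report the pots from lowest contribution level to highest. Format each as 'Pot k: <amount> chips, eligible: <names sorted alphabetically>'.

Pot 1: 130 chips, eligible: A, B, C, D, E
Pot 2: 168 chips, eligible: A, B, C, D
Pot 3: 81 chips, eligible: A, C, D

Derivation:
Contributions: A=95, B=68, C=95, D=95, E=26
Pot levels (distinct totals of non-folded players): 26, 68, 95
Layer 1-26: 26 each from A, B, C, D, E = 26*5 = 130 chips; eligible A, B, C, D, E
Layer 27-68: 42 each from A, B, C, D = 42*4 = 168 chips; eligible A, B, C, D
Layer 69-95: 27 each from A, C, D = 27*3 = 81 chips; eligible A, C, D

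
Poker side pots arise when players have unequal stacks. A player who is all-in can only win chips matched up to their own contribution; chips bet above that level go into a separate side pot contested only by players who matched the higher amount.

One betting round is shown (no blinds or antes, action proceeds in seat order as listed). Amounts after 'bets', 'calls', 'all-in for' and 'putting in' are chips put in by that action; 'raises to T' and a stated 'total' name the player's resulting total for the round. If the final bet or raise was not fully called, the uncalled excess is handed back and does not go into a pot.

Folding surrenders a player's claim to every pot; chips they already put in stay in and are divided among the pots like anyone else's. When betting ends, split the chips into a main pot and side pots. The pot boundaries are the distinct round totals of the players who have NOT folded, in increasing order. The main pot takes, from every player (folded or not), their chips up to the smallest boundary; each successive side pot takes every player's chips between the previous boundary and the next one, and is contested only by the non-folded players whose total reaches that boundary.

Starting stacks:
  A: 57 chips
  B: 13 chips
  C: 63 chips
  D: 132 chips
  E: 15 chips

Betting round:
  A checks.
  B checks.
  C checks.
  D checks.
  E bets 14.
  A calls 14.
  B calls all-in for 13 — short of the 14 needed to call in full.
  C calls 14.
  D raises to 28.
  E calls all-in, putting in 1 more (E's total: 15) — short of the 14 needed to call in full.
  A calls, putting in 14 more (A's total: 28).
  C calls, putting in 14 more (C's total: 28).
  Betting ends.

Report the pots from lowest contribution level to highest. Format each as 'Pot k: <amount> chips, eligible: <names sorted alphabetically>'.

Pot 1: 65 chips, eligible: A, B, C, D, E
Pot 2: 8 chips, eligible: A, C, D, E
Pot 3: 39 chips, eligible: A, C, D

Derivation:
Contributions: A=28, B=13, C=28, D=28, E=15
Pot levels (distinct totals of non-folded players): 13, 15, 28
Layer 1-13: 13 each from A, B, C, D, E = 13*5 = 65 chips; eligible A, B, C, D, E
Layer 14-15: 2 each from A, C, D, E = 2*4 = 8 chips; eligible A, C, D, E
Layer 16-28: 13 each from A, C, D = 13*3 = 39 chips; eligible A, C, D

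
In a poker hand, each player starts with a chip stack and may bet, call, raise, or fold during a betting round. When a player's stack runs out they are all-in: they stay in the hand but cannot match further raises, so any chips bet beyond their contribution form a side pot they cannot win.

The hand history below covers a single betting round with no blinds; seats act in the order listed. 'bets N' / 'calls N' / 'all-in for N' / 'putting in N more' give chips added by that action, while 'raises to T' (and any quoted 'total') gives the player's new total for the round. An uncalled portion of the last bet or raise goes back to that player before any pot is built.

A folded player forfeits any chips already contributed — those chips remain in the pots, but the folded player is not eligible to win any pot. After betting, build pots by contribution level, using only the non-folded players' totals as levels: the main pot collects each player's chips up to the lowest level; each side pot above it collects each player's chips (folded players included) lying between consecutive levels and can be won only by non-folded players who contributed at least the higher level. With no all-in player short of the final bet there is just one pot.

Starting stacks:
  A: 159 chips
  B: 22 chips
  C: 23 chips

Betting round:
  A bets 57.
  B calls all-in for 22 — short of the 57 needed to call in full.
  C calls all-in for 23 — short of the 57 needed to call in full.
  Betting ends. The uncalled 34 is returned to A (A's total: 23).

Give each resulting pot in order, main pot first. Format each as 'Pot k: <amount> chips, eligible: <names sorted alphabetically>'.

Pot 1: 66 chips, eligible: A, B, C
Pot 2: 2 chips, eligible: A, C

Derivation:
Contributions (after 34 returned to A): A=23, B=22, C=23
Pot levels (distinct totals of non-folded players): 22, 23
Layer 1-22: 22 each from A, B, C = 22*3 = 66 chips; eligible A, B, C
Layer 23-23: 1 each from A, C = 1*2 = 2 chips; eligible A, C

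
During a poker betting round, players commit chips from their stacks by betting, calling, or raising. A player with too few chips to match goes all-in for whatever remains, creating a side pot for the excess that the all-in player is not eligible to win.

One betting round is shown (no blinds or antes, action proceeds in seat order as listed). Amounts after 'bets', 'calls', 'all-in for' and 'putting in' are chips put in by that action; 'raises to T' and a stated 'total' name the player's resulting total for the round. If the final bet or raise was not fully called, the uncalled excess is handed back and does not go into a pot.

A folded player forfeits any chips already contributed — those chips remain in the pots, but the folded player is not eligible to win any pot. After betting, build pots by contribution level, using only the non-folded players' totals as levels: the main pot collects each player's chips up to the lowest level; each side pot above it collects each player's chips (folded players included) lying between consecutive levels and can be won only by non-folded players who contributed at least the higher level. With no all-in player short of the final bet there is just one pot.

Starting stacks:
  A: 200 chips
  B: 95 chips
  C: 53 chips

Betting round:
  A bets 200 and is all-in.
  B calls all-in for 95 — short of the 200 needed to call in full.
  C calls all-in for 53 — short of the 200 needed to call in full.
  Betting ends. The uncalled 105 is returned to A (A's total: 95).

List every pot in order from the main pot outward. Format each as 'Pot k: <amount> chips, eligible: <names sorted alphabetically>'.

Contributions (after 105 returned to A): A=95, B=95, C=53
Pot levels (distinct totals of non-folded players): 53, 95
Layer 1-53: 53 each from A, B, C = 53*3 = 159 chips; eligible A, B, C
Layer 54-95: 42 each from A, B = 42*2 = 84 chips; eligible A, B

Pot 1: 159 chips, eligible: A, B, C
Pot 2: 84 chips, eligible: A, B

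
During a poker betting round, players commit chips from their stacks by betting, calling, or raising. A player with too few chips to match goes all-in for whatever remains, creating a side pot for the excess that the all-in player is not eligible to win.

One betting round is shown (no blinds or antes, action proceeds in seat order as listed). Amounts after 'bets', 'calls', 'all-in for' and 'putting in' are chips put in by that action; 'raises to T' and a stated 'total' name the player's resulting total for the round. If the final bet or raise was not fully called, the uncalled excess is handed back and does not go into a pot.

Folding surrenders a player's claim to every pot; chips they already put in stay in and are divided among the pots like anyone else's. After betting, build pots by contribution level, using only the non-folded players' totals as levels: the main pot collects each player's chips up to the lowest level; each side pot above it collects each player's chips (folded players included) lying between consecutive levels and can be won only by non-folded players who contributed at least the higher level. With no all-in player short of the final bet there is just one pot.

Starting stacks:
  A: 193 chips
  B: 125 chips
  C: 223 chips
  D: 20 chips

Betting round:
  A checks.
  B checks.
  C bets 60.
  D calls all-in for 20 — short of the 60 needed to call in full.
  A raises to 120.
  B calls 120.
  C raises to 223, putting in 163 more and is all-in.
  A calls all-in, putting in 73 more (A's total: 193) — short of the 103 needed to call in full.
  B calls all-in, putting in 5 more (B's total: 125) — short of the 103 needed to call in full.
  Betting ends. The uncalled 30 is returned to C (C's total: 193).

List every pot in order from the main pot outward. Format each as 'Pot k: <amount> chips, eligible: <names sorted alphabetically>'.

Contributions (after 30 returned to C): A=193, B=125, C=193, D=20
Pot levels (distinct totals of non-folded players): 20, 125, 193
Layer 1-20: 20 each from A, B, C, D = 20*4 = 80 chips; eligible A, B, C, D
Layer 21-125: 105 each from A, B, C = 105*3 = 315 chips; eligible A, B, C
Layer 126-193: 68 each from A, C = 68*2 = 136 chips; eligible A, C

Pot 1: 80 chips, eligible: A, B, C, D
Pot 2: 315 chips, eligible: A, B, C
Pot 3: 136 chips, eligible: A, C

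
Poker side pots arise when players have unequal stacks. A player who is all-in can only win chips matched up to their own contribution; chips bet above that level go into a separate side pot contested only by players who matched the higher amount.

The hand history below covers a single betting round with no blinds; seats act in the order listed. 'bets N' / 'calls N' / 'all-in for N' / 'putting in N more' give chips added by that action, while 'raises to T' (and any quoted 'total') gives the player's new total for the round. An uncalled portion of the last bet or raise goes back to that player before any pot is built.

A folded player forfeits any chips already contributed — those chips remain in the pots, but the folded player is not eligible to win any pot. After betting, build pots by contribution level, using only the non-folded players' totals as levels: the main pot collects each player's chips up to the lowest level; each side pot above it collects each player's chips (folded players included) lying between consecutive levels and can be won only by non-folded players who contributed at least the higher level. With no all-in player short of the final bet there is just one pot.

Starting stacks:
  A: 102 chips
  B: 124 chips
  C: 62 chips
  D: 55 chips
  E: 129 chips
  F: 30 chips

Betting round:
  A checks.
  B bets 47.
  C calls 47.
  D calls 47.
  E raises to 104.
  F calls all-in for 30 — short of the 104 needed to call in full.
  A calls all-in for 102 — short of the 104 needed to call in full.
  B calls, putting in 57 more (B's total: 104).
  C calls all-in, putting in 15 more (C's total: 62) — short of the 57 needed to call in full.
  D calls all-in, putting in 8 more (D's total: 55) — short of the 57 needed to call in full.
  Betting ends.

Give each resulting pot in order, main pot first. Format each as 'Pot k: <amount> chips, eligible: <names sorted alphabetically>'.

Contributions: A=102, B=104, C=62, D=55, E=104, F=30
Pot levels (distinct totals of non-folded players): 30, 55, 62, 102, 104
Layer 1-30: 30 each from A, B, C, D, E, F = 30*6 = 180 chips; eligible A, B, C, D, E, F
Layer 31-55: 25 each from A, B, C, D, E = 25*5 = 125 chips; eligible A, B, C, D, E
Layer 56-62: 7 each from A, B, C, E = 7*4 = 28 chips; eligible A, B, C, E
Layer 63-102: 40 each from A, B, E = 40*3 = 120 chips; eligible A, B, E
Layer 103-104: 2 each from B, E = 2*2 = 4 chips; eligible B, E

Pot 1: 180 chips, eligible: A, B, C, D, E, F
Pot 2: 125 chips, eligible: A, B, C, D, E
Pot 3: 28 chips, eligible: A, B, C, E
Pot 4: 120 chips, eligible: A, B, E
Pot 5: 4 chips, eligible: B, E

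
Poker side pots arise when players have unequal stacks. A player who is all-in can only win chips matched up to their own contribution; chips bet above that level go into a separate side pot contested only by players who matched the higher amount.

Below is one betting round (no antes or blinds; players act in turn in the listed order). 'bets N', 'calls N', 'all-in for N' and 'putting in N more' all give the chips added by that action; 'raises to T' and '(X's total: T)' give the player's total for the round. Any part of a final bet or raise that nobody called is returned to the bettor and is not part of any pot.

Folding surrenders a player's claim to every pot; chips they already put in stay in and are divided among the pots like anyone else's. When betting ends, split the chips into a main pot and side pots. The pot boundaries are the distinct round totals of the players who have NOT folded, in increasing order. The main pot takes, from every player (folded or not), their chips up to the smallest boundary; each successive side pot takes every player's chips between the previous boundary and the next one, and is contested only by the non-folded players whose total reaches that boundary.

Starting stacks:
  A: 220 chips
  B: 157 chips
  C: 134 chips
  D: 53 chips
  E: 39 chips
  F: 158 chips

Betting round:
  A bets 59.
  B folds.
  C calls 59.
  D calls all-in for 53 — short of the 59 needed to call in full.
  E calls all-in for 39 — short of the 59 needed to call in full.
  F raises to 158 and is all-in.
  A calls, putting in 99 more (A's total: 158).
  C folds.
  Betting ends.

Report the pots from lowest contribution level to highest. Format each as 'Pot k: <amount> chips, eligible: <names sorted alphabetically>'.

Contributions: A=158, C=59, D=53, E=39, F=158
Folded: B, C
Pot levels (distinct totals of non-folded players): 39, 53, 158
Layer 1-39: 39 each from A, C, D, E, F = 39*5 = 195 chips; eligible A, D, E, F
Layer 40-53: 14 each from A, C, D, F = 14*4 = 56 chips; eligible A, D, F
Layer 54-158: A 105 + C 6 + F 105 = 216 chips; eligible A, F

Pot 1: 195 chips, eligible: A, D, E, F
Pot 2: 56 chips, eligible: A, D, F
Pot 3: 216 chips, eligible: A, F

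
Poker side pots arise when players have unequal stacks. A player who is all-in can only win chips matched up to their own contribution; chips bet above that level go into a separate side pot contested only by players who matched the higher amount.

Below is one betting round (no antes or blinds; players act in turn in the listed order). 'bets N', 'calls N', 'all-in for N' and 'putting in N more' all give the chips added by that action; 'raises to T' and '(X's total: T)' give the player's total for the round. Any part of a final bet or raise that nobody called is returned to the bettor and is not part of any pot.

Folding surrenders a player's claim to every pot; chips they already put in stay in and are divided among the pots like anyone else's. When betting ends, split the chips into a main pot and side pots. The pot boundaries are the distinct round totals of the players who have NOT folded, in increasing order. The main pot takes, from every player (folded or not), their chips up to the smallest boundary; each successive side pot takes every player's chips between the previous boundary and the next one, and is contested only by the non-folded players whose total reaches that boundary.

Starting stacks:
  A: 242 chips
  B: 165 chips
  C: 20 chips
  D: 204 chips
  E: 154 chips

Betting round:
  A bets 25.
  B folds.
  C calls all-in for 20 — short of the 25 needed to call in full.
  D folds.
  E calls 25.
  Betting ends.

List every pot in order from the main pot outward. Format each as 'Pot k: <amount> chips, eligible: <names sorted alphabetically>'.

Pot 1: 60 chips, eligible: A, C, E
Pot 2: 10 chips, eligible: A, E

Derivation:
Contributions: A=25, C=20, E=25
Folded: B, D
Pot levels (distinct totals of non-folded players): 20, 25
Layer 1-20: 20 each from A, C, E = 20*3 = 60 chips; eligible A, C, E
Layer 21-25: 5 each from A, E = 5*2 = 10 chips; eligible A, E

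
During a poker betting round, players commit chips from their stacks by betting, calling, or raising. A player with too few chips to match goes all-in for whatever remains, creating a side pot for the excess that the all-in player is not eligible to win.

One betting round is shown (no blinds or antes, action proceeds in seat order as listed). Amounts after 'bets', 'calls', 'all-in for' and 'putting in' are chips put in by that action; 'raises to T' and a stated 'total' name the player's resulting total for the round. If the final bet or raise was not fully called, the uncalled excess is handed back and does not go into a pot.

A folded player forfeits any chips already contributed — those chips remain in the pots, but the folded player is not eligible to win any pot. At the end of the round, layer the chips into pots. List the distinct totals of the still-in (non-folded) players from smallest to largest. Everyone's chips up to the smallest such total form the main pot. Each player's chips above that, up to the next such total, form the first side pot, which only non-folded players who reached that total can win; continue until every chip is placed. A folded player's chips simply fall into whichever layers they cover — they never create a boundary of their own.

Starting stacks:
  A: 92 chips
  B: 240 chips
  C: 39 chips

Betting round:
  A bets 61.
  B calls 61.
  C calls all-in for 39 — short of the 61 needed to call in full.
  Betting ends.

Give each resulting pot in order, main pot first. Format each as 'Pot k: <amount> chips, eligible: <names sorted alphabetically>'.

Contributions: A=61, B=61, C=39
Pot levels (distinct totals of non-folded players): 39, 61
Layer 1-39: 39 each from A, B, C = 39*3 = 117 chips; eligible A, B, C
Layer 40-61: 22 each from A, B = 22*2 = 44 chips; eligible A, B

Pot 1: 117 chips, eligible: A, B, C
Pot 2: 44 chips, eligible: A, B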